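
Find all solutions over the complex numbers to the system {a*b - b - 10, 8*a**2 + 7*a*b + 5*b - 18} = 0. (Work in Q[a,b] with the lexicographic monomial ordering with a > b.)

Compute a lex Gröbner basis by Buchberger's algorithm.
f_1 = a*b - b - 10, LT = a*b.
f_2 = 8*a**2 + 7*a*b + 5*b - 18, LT = a**2.

S(f_1,f_2): lcm = a**2*b. S = -7/8*a*b**2 - a*b - 10*a - 5/8*b**2 + 9/4*b.
  leading term a*b**2: subtract (-7/8*b)·f_1 from -7/8*a*b**2 - a*b - 10*a - 5/8*b**2 + 9/4*b → -a*b - 10*a - 3/2*b**2 - 13/2*b
  leading term a*b: subtract (-1)·f_1 from -a*b - 10*a - 3/2*b**2 - 13/2*b → -10*a - 3/2*b**2 - 15/2*b - 10
  leading term a: no divisor's leading term divides it; move -10*a to the remainder.
  leading term b**2: no divisor's leading term divides it; move -3/2*b**2 to the remainder.
  leading term b: no divisor's leading term divides it; move -15/2*b to the remainder.
  leading term 1: no divisor's leading term divides it; move -10 to the remainder.
  remainder -10*a - 3/2*b**2 - 15/2*b - 10 ≠ 0; add h_3 = -10*a - 3/2*b**2 - 15/2*b - 10 to the basis.

S(f_1,h_3): lcm = a*b. S = -3/20*b**3 - 3/4*b**2 - 2*b - 10.
  leading term b**3: no divisor's leading term divides it; move -3/20*b**3 to the remainder.
  leading term b**2: no divisor's leading term divides it; move -3/4*b**2 to the remainder.
  leading term b: no divisor's leading term divides it; move -2*b to the remainder.
  leading term 1: no divisor's leading term divides it; move -10 to the remainder.
  remainder -3/20*b**3 - 3/4*b**2 - 2*b - 10 ≠ 0; add h_4 = -3/20*b**3 - 3/4*b**2 - 2*b - 10 to the basis.

The other S-polynomials (S(f_2,h_3), S(f_1,h_4), S(f_2,h_4), S(h_3,h_4)) all reduce to 0 modulo the current basis, so we have a Gröbner basis.
Inter-reduce: drop elements whose leading term is divisible by another's, tail-reduce, and make monic.
Reduced Gröbner basis: {a + 3/20*b**2 + 3/4*b + 1, b**3 + 5*b**2 + 40/3*b + 200/3}.

Since the basis is lex-ordered, b**3 + 5*b**2 + 40/3*b + 200/3 is univariate in b. Its roots are {-5, -2*sqrt(30)*I/3, 2*sqrt(30)*I/3}. Back-substituting each root into the other basis elements fixes the other coordinates.
  b = -5: the earlier basis element becomes a + 1 = 0, giving a = -1 — point (-1, -5).
  b = -2*sqrt(30)*I/3: the earlier basis element becomes a - 1 - sqrt(30)*I/2 = 0, giving a = 1 + sqrt(30)*I/2 — point (1 + sqrt(30)*I/2, -2*sqrt(30)*I/3).
  b = 2*sqrt(30)*I/3: the earlier basis element becomes a - 1 + sqrt(30)*I/2 = 0, giving a = 1 - sqrt(30)*I/2 — point (1 - sqrt(30)*I/2, 2*sqrt(30)*I/3).
A lex Gröbner basis triangularizes the system, enabling back-substitution.

{(-1, -5), (1 + sqrt(30)*I/2, -2*sqrt(30)*I/3), (1 - sqrt(30)*I/2, 2*sqrt(30)*I/3)}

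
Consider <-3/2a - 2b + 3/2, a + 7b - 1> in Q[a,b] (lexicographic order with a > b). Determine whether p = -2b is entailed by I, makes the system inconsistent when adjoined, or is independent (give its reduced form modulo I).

-2b lies in I (it reduces to 0).

First compute the reduced Gröbner basis of I by Buchberger's algorithm.
f_1 = -3/2a - 2b + 3/2, LT = a.
f_2 = a + 7b - 1, LT = a.

S(f_1,f_2): lcm = a. S = -17/3b.
  reduce S modulo (f_1, f_2):
  remainder -17/3b ≠ 0; add h_3 = -17/3b to the basis.

The other S-polynomials (S(f_1,h_3), S(f_2,h_3)) all reduce to 0 modulo the current basis, so we have a Gröbner basis.
Inter-reduce: drop elements whose leading term is divisible by another's, tail-reduce, and make monic.
Reduced Gröbner basis: {a - 1, b}.
Label its elements g_1 = a - 1, g_2 = b.

Reduce p = -2b modulo G:
  leading term b: subtract (-2)·g_2 from -2b → 0
  normal form = 0.
Since the normal form is 0, p ∈ I.

The remainder on division by a Gröbner basis is unique — it is the normal form.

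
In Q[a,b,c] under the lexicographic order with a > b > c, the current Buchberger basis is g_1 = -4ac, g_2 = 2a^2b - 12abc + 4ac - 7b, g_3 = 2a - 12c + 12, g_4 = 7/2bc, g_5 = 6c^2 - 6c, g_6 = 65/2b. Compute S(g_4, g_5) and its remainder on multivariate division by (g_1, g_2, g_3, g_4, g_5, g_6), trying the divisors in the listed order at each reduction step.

lcm(LM(g_4), LM(g_5)) = bc^2.
S = (lcm/LT(g_4))·g_4 − (lcm/LT(g_5))·g_5 = bc.
Reduce S modulo (g_1, g_2, g_3, g_4, g_5, g_6) in that order:
  leading term bc: subtract (2/7)·g_4 from bc → 0
The remainder is 0, so this S-polynomial contributes no new basis element.
This is the inner loop of Buchberger's algorithm — each nonzero remainder becomes a new basis element.

S(g_4, g_5) = bc; remainder on division = 0.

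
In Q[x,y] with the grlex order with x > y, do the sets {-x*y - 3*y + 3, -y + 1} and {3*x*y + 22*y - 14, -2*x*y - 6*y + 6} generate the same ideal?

No, the ideals differ.

For a fixed monomial order, each ideal has a unique reduced Gröbner basis; comparing bases decides equality.
Buchberger on the first generating set:
f_1 = -x*y - 3*y + 3, LT = x*y.
f_2 = -y + 1, LT = y.

S(f_1,f_2): lcm = x*y. S = x + 3*y - 3.
  leading term x: no divisor's leading term divides it; move x to the remainder.
  leading term y: subtract (-3)·f_2 from 3*y - 3 → 0
  remainder x ≠ 0; add g_3 = x to the basis.

The other S-polynomials (S(f_1,g_3), S(f_2,g_3)) all reduce to 0 modulo the current basis, so we have a Gröbner basis.
Inter-reduce: drop elements whose leading term is divisible by another's, tail-reduce, and make monic.
Reduced Gröbner basis: {x, y - 1}.

Buchberger on the second generating set:
h_1 = 3*x*y + 22*y - 14, LT = x*y.
h_2 = -2*x*y - 6*y + 6, LT = x*y.

S(h_1,h_2): lcm = x*y. S = 13/3*y - 5/3.
  leading term y: no divisor's leading term divides it; move 13/3*y to the remainder.
  leading term 1: no divisor's leading term divides it; move -5/3 to the remainder.
  remainder 13/3*y - 5/3 ≠ 0; add k_3 = 13/3*y - 5/3 to the basis.

S(h_1,k_3): lcm = x*y. S = 5/13*x + 22/3*y - 14/3.
  leading term x: no divisor's leading term divides it; move 5/13*x to the remainder.
  leading term y: subtract (22/13)·k_3 from 22/3*y - 14/3 → -24/13
  leading term 1: no divisor's leading term divides it; move -24/13 to the remainder.
  remainder 5/13*x - 24/13 ≠ 0; add k_4 = 5/13*x - 24/13 to the basis.

The other S-polynomials (S(h_2,k_3), S(h_1,k_4), S(h_2,k_4), S(k_3,k_4)) all reduce to 0 modulo the current basis, so we have a Gröbner basis.
Inter-reduce: drop elements whose leading term is divisible by another's, tail-reduce, and make monic.
Reduced Gröbner basis: {x - 24/5, y - 5/13}.

Since the reduced bases disagree, the two ideals are not the same.
The same test decides containment: I ⊆ J iff every generator of I reduces to 0 modulo a Gröbner basis of J.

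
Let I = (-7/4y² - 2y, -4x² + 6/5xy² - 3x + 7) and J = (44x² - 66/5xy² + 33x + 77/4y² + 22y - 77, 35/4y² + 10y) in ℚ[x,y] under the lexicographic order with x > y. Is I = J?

Yes, the ideals are equal.

Since reduced Gröbner bases are canonical representatives of ideals under a given ordering, it suffices to compute and compare them.
Buchberger on the first generating set:
f_1 = -7/4y² - 2y, LT = y².
f_2 = -4x² + 6/5xy² - 3x + 7, LT = x².

The S-polynomials (S(f_1,f_2)) all reduce to 0 modulo the current basis, so we have a Gröbner basis.
Inter-reduce: drop elements whose leading term is divisible by another's, tail-reduce, and make monic.
Reduced Gröbner basis: {x² + 12/35xy + ¾x - 7/4, y² + 8/7y}.

Buchberger on the second generating set:
h_1 = 44x² - 66/5xy² + 33x + 77/4y² + 22y - 77, LT = x².
h_2 = 35/4y² + 10y, LT = y².

The S-polynomials (S(h_1,h_2)) all reduce to 0 modulo the current basis, so we have a Gröbner basis.
Inter-reduce: drop elements whose leading term is divisible by another's, tail-reduce, and make monic.
Reduced Gröbner basis: {x² + 12/35xy + ¾x - 7/4, y² + 8/7y}.

Same reduced basis, so the two generating sets span the same ideal.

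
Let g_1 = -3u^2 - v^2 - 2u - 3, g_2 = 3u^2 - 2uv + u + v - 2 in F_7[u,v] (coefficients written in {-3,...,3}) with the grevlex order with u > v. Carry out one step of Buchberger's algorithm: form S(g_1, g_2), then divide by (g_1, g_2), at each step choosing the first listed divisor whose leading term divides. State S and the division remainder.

S(g_1, g_2) = 3uv - 2v^2 - 2u + 2v - 3; remainder on division = 3uv - 2v^2 - 2u + 2v - 3.

lcm(LM(g_1), LM(g_2)) = u^2.
S = (lcm/LT(g_1))·g_1 − (lcm/LT(g_2))·g_2 = 3uv - 2v^2 - 2u + 2v - 3.
Reduce S modulo (g_1, g_2) in that order:
  leading term uv: no divisor's leading term divides it; move 3uv to the remainder.
  leading term v^2: no divisor's leading term divides it; move -2v^2 to the remainder.
  leading term u: no divisor's leading term divides it; move -2u to the remainder.
  leading term v: no divisor's leading term divides it; move 2v to the remainder.
  leading term 1: no divisor's leading term divides it; move -3 to the remainder.
The remainder 3uv - 2v^2 - 2u + 2v - 3 is nonzero, so it would be added as the next basis element.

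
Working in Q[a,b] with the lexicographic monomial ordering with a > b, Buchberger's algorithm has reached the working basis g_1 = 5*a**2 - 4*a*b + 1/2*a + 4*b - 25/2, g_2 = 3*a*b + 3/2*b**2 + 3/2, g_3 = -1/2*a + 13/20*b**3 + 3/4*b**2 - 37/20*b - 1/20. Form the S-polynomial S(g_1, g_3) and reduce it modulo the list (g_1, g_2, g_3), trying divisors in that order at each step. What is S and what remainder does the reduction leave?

lcm(LM(g_1), LM(g_3)) = a**2.
S = (lcm/LT(g_1))·g_1 − (lcm/LT(g_3))·g_3 = 13/10*a*b**3 + 3/2*a*b**2 - 9/2*a*b + 4/5*b - 5/2.
Reduce S modulo (g_1, g_2, g_3) in that order:
  leading term a*b**3: subtract (13/30*b**2)·g_2 from 13/10*a*b**3 + 3/2*a*b**2 - 9/2*a*b + 4/5*b - 5/2 → 3/2*a*b**2 - 9/2*a*b - 13/20*b**4 - 13/20*b**2 + 4/5*b - 5/2
  leading term a*b**2: subtract (1/2*b)·g_2 from 3/2*a*b**2 - 9/2*a*b - 13/20*b**4 - 13/20*b**2 + 4/5*b - 5/2 → -9/2*a*b - 13/20*b**4 - 3/4*b**3 - 13/20*b**2 + 1/20*b - 5/2
  leading term a*b: subtract (-3/2)·g_2 from -9/2*a*b - 13/20*b**4 - 3/4*b**3 - 13/20*b**2 + 1/20*b - 5/2 → -13/20*b**4 - 3/4*b**3 + 8/5*b**2 + 1/20*b - 1/4
  leading term b**4: no divisor's leading term divides it; move -13/20*b**4 to the remainder.
  leading term b**3: no divisor's leading term divides it; move -3/4*b**3 to the remainder.
  leading term b**2: no divisor's leading term divides it; move 8/5*b**2 to the remainder.
  leading term b: no divisor's leading term divides it; move 1/20*b to the remainder.
  leading term 1: no divisor's leading term divides it; move -1/4 to the remainder.
The remainder -13/20*b**4 - 3/4*b**3 + 8/5*b**2 + 1/20*b - 1/4 is nonzero, so it would be added as the next basis element.

S(g_1, g_3) = 13/10*a*b**3 + 3/2*a*b**2 - 9/2*a*b + 4/5*b - 5/2; remainder on division = -13/20*b**4 - 3/4*b**3 + 8/5*b**2 + 1/20*b - 1/4.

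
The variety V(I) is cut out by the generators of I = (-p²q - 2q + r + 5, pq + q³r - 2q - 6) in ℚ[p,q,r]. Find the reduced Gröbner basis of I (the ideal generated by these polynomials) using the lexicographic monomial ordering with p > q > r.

G = {p + ⅙q⁵r² - ⅔q³r - q²r + q - ⅙r + 7/6, q⁶r² - 4q⁴r - 12q³r + 6q² - qr + 19q + 36}

f_1 = -p²q - 2q + r + 5, LT = p²q.
f_2 = pq + q³r - 2q - 6, LT = pq.

S(f_1,f_2): lcm = p²q. S = -pq³r + 2pq + 6p + 2q - r - 5.
  leading term pq³r: subtract (-q²r)·f_2 from -pq³r + 2pq + 6p + 2q - r - 5 → 2pq + 6p + q⁵r² - 2q³r - 6q²r + 2q - r - 5
  leading term pq: subtract (2)·f_2 from 2pq + 6p + q⁵r² - 2q³r - 6q²r + 2q - r - 5 → 6p + q⁵r² - 4q³r - 6q²r + 6q - r + 7
  leading term p: no divisor's leading term divides it; move 6p to the remainder.
  leading term q⁵r²: no divisor's leading term divides it; move q⁵r² to the remainder.
  leading term q³r: no divisor's leading term divides it; move -4q³r to the remainder.
  leading term q²r: no divisor's leading term divides it; move -6q²r to the remainder.
  leading term q: no divisor's leading term divides it; move 6q to the remainder.
  leading term r: no divisor's leading term divides it; move -r to the remainder.
  leading term 1: no divisor's leading term divides it; move 7 to the remainder.
  remainder 6p + q⁵r² - 4q³r - 6q²r + 6q - r + 7 ≠ 0; add g_3 = 6p + q⁵r² - 4q³r - 6q²r + 6q - r + 7 to the basis.

S(f_1,g_3): lcm = p²q. S = -⅙pq⁶r² + ⅔pq⁴r + pq³r - pq² + ⅙pqr - 7/6pq + 2q - r - 5.
  leading term pq⁶r²: subtract (-⅙q⁵r²)·f_2 from -⅙pq⁶r² + ⅔pq⁴r + pq³r - pq² + ⅙pqr - 7/6pq + 2q - r - 5 → ⅔pq⁴r + pq³r - pq² + ⅙pqr - 7/6pq + ⅙q⁸r³ - ⅓q⁶r² - q⁵r² + 2q - r - 5
  leading term pq⁴r: subtract (⅔q³r)·f_2 from ⅔pq⁴r + pq³r - pq² + ⅙pqr - 7/6pq + ⅙q⁸r³ - ⅓q⁶r² - q⁵r² + 2q - r - 5 → pq³r - pq² + ⅙pqr - 7/6pq + ⅙q⁸r³ - q⁶r² - q⁵r² + 4/3q⁴r + 4q³r + 2q - r - 5
  leading term pq³r: subtract (q²r)·f_2 from pq³r - pq² + ⅙pqr - 7/6pq + ⅙q⁸r³ - q⁶r² - q⁵r² + 4/3q⁴r + 4q³r + 2q - r - 5 → -pq² + ⅙pqr - 7/6pq + ⅙q⁸r³ - q⁶r² - 2q⁵r² + 4/3q⁴r + 6q³r + 6q²r + 2q - r - 5
  leading term pq²: subtract (-q)·f_2 from -pq² + ⅙pqr - 7/6pq + ⅙q⁸r³ - q⁶r² - 2q⁵r² + 4/3q⁴r + 6q³r + 6q²r + 2q - r - 5 → ⅙pqr - 7/6pq + ⅙q⁸r³ - q⁶r² - 2q⁵r² + 7/3q⁴r + 6q³r + 6q²r - 2q² - 4q - r - 5
  leading term pqr: subtract (⅙r)·f_2 from ⅙pqr - 7/6pq + ⅙q⁸r³ - q⁶r² - 2q⁵r² + 7/3q⁴r + 6q³r + 6q²r - 2q² - 4q - r - 5 → -7/6pq + ⅙q⁸r³ - q⁶r² - 2q⁵r² + 7/3q⁴r - ⅙q³r² + 6q³r + 6q²r - 2q² + ⅓qr - 4q - 5
  leading term pq: subtract (-7/6)·f_2 from -7/6pq + ⅙q⁸r³ - q⁶r² - 2q⁵r² + 7/3q⁴r - ⅙q³r² + 6q³r + 6q²r - 2q² + ⅓qr - 4q - 5 → ⅙q⁸r³ - q⁶r² - 2q⁵r² + 7/3q⁴r - ⅙q³r² + 43/6q³r + 6q²r - 2q² + ⅓qr - 19/3q - 12
  leading term q⁸r³: no divisor's leading term divides it; move ⅙q⁸r³ to the remainder.
  leading term q⁶r²: no divisor's leading term divides it; move -q⁶r² to the remainder.
  leading term q⁵r²: no divisor's leading term divides it; move -2q⁵r² to the remainder.
  leading term q⁴r: no divisor's leading term divides it; move 7/3q⁴r to the remainder.
  leading term q³r²: no divisor's leading term divides it; move -⅙q³r² to the remainder.
  leading term q³r: no divisor's leading term divides it; move 43/6q³r to the remainder.
  leading term q²r: no divisor's leading term divides it; move 6q²r to the remainder.
  leading term q²: no divisor's leading term divides it; move -2q² to the remainder.
  leading term qr: no divisor's leading term divides it; move ⅓qr to the remainder.
  leading term q: no divisor's leading term divides it; move -19/3q to the remainder.
  leading term 1: no divisor's leading term divides it; move -12 to the remainder.
  remainder ⅙q⁸r³ - q⁶r² - 2q⁵r² + 7/3q⁴r - ⅙q³r² + 43/6q³r + 6q²r - 2q² + ⅓qr - 19/3q - 12 ≠ 0; add g_4 = ⅙q⁸r³ - q⁶r² - 2q⁵r² + 7/3q⁴r - ⅙q³r² + 43/6q³r + 6q²r - 2q² + ⅓qr - 19/3q - 12 to the basis.

S(f_2,g_3): lcm = pq. S = -⅙q⁶r² + ⅔q⁴r + 2q³r - q² + ⅙qr - 19/6q - 6.
  leading term q⁶r²: no divisor's leading term divides it; move -⅙q⁶r² to the remainder.
  leading term q⁴r: no divisor's leading term divides it; move ⅔q⁴r to the remainder.
  leading term q³r: no divisor's leading term divides it; move 2q³r to the remainder.
  leading term q²: no divisor's leading term divides it; move -q² to the remainder.
  leading term qr: no divisor's leading term divides it; move ⅙qr to the remainder.
  leading term q: no divisor's leading term divides it; move -19/6q to the remainder.
  leading term 1: no divisor's leading term divides it; move -6 to the remainder.
  remainder -⅙q⁶r² + ⅔q⁴r + 2q³r - q² + ⅙qr - 19/6q - 6 ≠ 0; add g_5 = -⅙q⁶r² + ⅔q⁴r + 2q³r - q² + ⅙qr - 19/6q - 6 to the basis.

The other S-polynomials (S(f_1,g_4), S(f_2,g_4), S(g_3,g_4), S(f_1,g_5), S(f_2,g_5), S(g_3,g_5), S(g_4,g_5)) all reduce to 0 modulo the current basis, so we have a Gröbner basis.
Inter-reduce: drop elements whose leading term is divisible by another's, tail-reduce, and make monic.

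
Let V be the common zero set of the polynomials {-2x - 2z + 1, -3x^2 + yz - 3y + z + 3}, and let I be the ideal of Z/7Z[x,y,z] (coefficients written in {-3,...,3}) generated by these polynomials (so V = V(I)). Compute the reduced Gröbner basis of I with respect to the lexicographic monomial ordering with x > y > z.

This is the nonlinear analogue of row-reducing a linear system.

f_1 = -2x - 2z + 1, LT = x.
f_2 = -3x^2 + yz - 3y + z + 3, LT = x^2.

S(f_1,f_2): lcm = x^2. S = xz + 3x - 2yz - y - 2z + 1.
  leading term xz: subtract (3z)·f_1 from xz + 3x - 2yz - y - 2z + 1 → 3x - 2yz - y - z^2 + 2z + 1
  leading term x: subtract (2)·f_1 from 3x - 2yz - y - z^2 + 2z + 1 → -2yz - y - z^2 - z - 1
  leading term yz: no divisor's leading term divides it; move -2yz to the remainder.
  leading term y: no divisor's leading term divides it; move -y to the remainder.
  leading term z^2: no divisor's leading term divides it; move -z^2 to the remainder.
  leading term z: no divisor's leading term divides it; move -z to the remainder.
  leading term 1: no divisor's leading term divides it; move -1 to the remainder.
  remainder -2yz - y - z^2 - z - 1 ≠ 0; add g_3 = -2yz - y - z^2 - z - 1 to the basis.

The other S-polynomials (S(f_1,g_3), S(f_2,g_3)) all reduce to 0 modulo the current basis, so we have a Gröbner basis.
Inter-reduce: drop elements whose leading term is divisible by another's, tail-reduce, and make monic.

G = {x + z + 3, yz - 3y - 3z^2 - 3z - 3}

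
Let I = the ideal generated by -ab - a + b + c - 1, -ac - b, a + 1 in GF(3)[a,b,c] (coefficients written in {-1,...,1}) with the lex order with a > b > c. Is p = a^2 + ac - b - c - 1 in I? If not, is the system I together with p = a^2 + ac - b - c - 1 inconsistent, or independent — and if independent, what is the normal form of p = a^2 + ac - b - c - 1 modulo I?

a^2 + ac - b - c - 1 lies in I (it reduces to 0).

First compute the reduced Gröbner basis of I by Buchberger's algorithm.
f_1 = -ab - a + b + c - 1, LT = ab.
f_2 = -ac - b, LT = ac.
f_3 = a + 1, LT = a.

S(f_1,f_2): lcm = abc. S = ac - b^2 - bc - c^2 + c.
  leading term ac: subtract (-1)·f_2 from ac - b^2 - bc - c^2 + c → -b^2 - bc - b - c^2 + c
  leading term b^2: no divisor's leading term divides it; move -b^2 to the remainder.
  leading term bc: no divisor's leading term divides it; move -bc to the remainder.
  leading term b: no divisor's leading term divides it; move -b to the remainder.
  leading term c^2: no divisor's leading term divides it; move -c^2 to the remainder.
  leading term c: no divisor's leading term divides it; move c to the remainder.
  remainder -b^2 - bc - b - c^2 + c ≠ 0; add h_4 = -b^2 - bc - b - c^2 + c to the basis.

S(f_1,f_3): lcm = ab. S = a + b - c + 1.
  leading term a: subtract (1)·f_3 from a + b - c + 1 → b - c
  leading term b: no divisor's leading term divides it; move b to the remainder.
  leading term c: no divisor's leading term divides it; move -c to the remainder.
  remainder b - c ≠ 0; add h_5 = b - c to the basis.

The other S-polynomials (S(f_2,f_3), S(f_1,h_4), S(f_2,h_4), S(f_3,h_4), S(f_1,h_5), S(f_2,h_5), S(f_3,h_5), S(h_4,h_5)) all reduce to 0 modulo the current basis, so we have a Gröbner basis.
Inter-reduce: drop elements whose leading term is divisible by another's, tail-reduce, and make monic.
Reduced Gröbner basis: {a + 1, b - c}.
Label its elements g_1 = a + 1, g_2 = b - c.

Reduce p = a^2 + ac - b - c - 1 modulo G:
  leading term a^2: subtract (a)·g_1 from a^2 + ac - b - c - 1 → ac - a - b - c - 1
  leading term ac: subtract (c)·g_1 from ac - a - b - c - 1 → -a - b + c - 1
  leading term a: subtract (-1)·g_1 from -a - b + c - 1 → -b + c
  leading term b: subtract (-1)·g_2 from -b + c → 0
  normal form = 0.
Since the normal form is 0, p ∈ I.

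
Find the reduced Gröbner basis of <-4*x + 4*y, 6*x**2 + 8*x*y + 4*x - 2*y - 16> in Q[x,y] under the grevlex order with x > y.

G = {y**2 + 1/7*y - 8/7, x - y}

f_1 = -4*x + 4*y, LT = x.
f_2 = 6*x**2 + 8*x*y + 4*x - 2*y - 16, LT = x**2.

S(f_1,f_2): lcm = x**2. S = -7/3*x*y - 2/3*x + 1/3*y + 8/3.
  leading term x*y: subtract (7/12*y)·f_1 from -7/3*x*y - 2/3*x + 1/3*y + 8/3 → -7/3*y**2 - 2/3*x + 1/3*y + 8/3
  leading term y**2: no divisor's leading term divides it; move -7/3*y**2 to the remainder.
  leading term x: subtract (1/6)·f_1 from -2/3*x + 1/3*y + 8/3 → -1/3*y + 8/3
  leading term y: no divisor's leading term divides it; move -1/3*y to the remainder.
  leading term 1: no divisor's leading term divides it; move 8/3 to the remainder.
  remainder -7/3*y**2 - 1/3*y + 8/3 ≠ 0; add g_3 = -7/3*y**2 - 1/3*y + 8/3 to the basis.

The other S-polynomials (S(f_1,g_3), S(f_2,g_3)) all reduce to 0 modulo the current basis, so we have a Gröbner basis.
Inter-reduce: drop elements whose leading term is divisible by another's, tail-reduce, and make monic.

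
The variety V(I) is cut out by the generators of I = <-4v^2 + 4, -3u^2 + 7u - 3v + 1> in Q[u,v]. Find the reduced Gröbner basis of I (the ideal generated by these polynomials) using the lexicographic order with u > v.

f_1 = -4v^2 + 4, LT = v^2.
f_2 = -3u^2 + 7u - 3v + 1, LT = u^2.

The S-polynomials (S(f_1,f_2)) all reduce to 0 modulo the current basis, so we have a Gröbner basis.

G = {u^2 - 7/3u + v - 1/3, v^2 - 1}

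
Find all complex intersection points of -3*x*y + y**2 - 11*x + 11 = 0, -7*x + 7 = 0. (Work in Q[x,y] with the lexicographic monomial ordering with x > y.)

Compute a lex Gröbner basis by Buchberger's algorithm.
f_1 = -3*x*y - 11*x + y**2 + 11, LT = x*y.
f_2 = -7*x + 7, LT = x.

S(f_1,f_2): lcm = x*y. S = 11/3*x - 1/3*y**2 + y - 11/3.
  leading term x: subtract (-11/21)·f_2 from 11/3*x - 1/3*y**2 + y - 11/3 → -1/3*y**2 + y
  leading term y**2: no divisor's leading term divides it; move -1/3*y**2 to the remainder.
  leading term y: no divisor's leading term divides it; move y to the remainder.
  remainder -1/3*y**2 + y ≠ 0; add h_3 = -1/3*y**2 + y to the basis.

The other S-polynomials (S(f_1,h_3), S(f_2,h_3)) all reduce to 0 modulo the current basis, so we have a Gröbner basis.
Inter-reduce: drop elements whose leading term is divisible by another's, tail-reduce, and make monic.
Reduced Gröbner basis: {x - 1, y**2 - 3*y}.

From the last basis element, y**2 - 3*y = 0, so y takes values in {0, 3}. Each choice, substituted upward through the basis, yields the corresponding point(s) of the solution set.
  y = 0: the earlier basis element becomes x - 1 = 0, giving x = 1 — point (1, 0).
  y = 3: the earlier basis element becomes x - 1 = 0, giving x = 1 — point (1, 3).

{(1, 0), (1, 3)}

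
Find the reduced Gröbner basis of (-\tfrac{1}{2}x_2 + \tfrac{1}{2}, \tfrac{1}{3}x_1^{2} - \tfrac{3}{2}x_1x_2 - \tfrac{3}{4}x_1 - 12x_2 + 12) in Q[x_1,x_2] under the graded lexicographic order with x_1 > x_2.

G = {x_1^{2} - \tfrac{27}{4}x_1, x_2 - 1}

The reduced Gröbner basis is the canonical form of the ideal for this ordering.

f_1 = -\tfrac{1}{2}x_2 + \tfrac{1}{2}, LT = x_2.
f_2 = \tfrac{1}{3}x_1^{2} - \tfrac{3}{2}x_1x_2 - \tfrac{3}{4}x_1 - 12x_2 + 12, LT = x_1^{2}.

S(f_1,f_2): leading monomials are coprime, so the S-polynomial reduces to 0 (Buchberger's first criterion).
Every S-polynomial of the final basis reduces to 0, so we have a Gröbner basis.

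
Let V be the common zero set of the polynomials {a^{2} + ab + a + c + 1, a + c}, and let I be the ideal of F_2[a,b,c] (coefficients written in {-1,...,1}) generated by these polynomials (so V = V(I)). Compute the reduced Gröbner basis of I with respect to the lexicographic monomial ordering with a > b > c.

f_1 = a^{2} + ab + a + c + 1, LT = a^{2}.
f_2 = a + c, LT = a.

S(f_1,f_2): lcm = a^{2}. S = ab + ac + a + c + 1.
  reduce S modulo (f_1, f_2):
  remainder bc + c^{2} + 1 ≠ 0; add g_3 = bc + c^{2} + 1 to the basis.

The other S-polynomials (S(f_1,g_3), S(f_2,g_3)) all reduce to 0 modulo the current basis, so we have a Gröbner basis.
Inter-reduce: drop elements whose leading term is divisible by another's, tail-reduce, and make monic.

G = {a + c, bc + c^{2} + 1}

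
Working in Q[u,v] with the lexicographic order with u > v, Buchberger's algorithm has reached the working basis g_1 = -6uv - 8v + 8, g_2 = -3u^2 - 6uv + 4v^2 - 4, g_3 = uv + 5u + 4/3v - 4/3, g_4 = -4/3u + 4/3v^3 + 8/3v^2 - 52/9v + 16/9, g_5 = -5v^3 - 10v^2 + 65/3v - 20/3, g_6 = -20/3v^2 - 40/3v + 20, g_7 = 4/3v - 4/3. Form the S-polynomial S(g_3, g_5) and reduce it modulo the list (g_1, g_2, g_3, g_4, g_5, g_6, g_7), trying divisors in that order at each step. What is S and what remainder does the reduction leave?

S(g_3, g_5) = 3uv^2 + 13/3uv - 4/3u + 4/3v^3 - 4/3v^2; remainder on division = 0.

lcm(LM(g_3), LM(g_5)) = uv^3.
S = (lcm/LT(g_3))·g_3 − (lcm/LT(g_5))·g_5 = 3uv^2 + 13/3uv - 4/3u + 4/3v^3 - 4/3v^2.
Reduce S modulo (g_1, g_2, g_3, g_4, g_5, g_6, g_7) in that order:
  leading term uv^2: subtract (-1/2v)·g_1 from 3uv^2 + 13/3uv - 4/3u + 4/3v^3 - 4/3v^2 → 13/3uv - 4/3u + 4/3v^3 - 16/3v^2 + 4v
  leading term uv: subtract (-13/18)·g_1 from 13/3uv - 4/3u + 4/3v^3 - 16/3v^2 + 4v → -4/3u + 4/3v^3 - 16/3v^2 - 16/9v + 52/9
  leading term u: subtract (1)·g_4 from -4/3u + 4/3v^3 - 16/3v^2 - 16/9v + 52/9 → -8v^2 + 4v + 4
  leading term v^2: subtract (6/5)·g_6 from -8v^2 + 4v + 4 → 20v - 20
  leading term v: subtract (15)·g_7 from 20v - 20 → 0
The remainder is 0, so this S-polynomial contributes no new basis element.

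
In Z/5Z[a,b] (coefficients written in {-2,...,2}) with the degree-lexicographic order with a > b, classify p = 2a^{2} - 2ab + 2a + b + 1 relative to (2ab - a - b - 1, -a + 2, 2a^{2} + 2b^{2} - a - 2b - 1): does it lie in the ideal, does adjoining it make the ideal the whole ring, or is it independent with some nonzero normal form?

2a^{2} - 2ab + 2a + b + 1 lies in I (it reduces to 0).

First compute the reduced Gröbner basis of I by Buchberger's algorithm.
f_1 = 2ab - a - b - 1, LT = ab.
f_2 = -a + 2, LT = a.
f_3 = 2a^{2} + 2b^{2} - a - 2b - 1, LT = a^{2}.

S(f_1,f_2): lcm = ab. S = 2a - b + 2.
  leading term a: subtract (-2)·f_2 from 2a - b + 2 → -b + 1
  leading term b: no divisor's leading term divides it; move -b to the remainder.
  leading term 1: no divisor's leading term divides it; move 1 to the remainder.
  remainder -b + 1 ≠ 0; add h_4 = -b + 1 to the basis.

The other S-polynomials (S(f_1,f_3), S(f_2,f_3), S(f_1,h_4), S(f_2,h_4), S(f_3,h_4)) all reduce to 0 modulo the current basis, so we have a Gröbner basis.
Inter-reduce: drop elements whose leading term is divisible by another's, tail-reduce, and make monic.
Reduced Gröbner basis: {a - 2, b - 1}.
Label its elements g_1 = a - 2, g_2 = b - 1.

Reduce p = 2a^{2} - 2ab + 2a + b + 1 modulo G:
  leading term a^{2}: subtract (2a)·g_1 from 2a^{2} - 2ab + 2a + b + 1 → -2ab + a + b + 1
  leading term ab: subtract (-2b)·g_1 from -2ab + a + b + 1 → a + 2b + 1
  leading term a: subtract (1)·g_1 from a + 2b + 1 → 2b - 2
  leading term b: subtract (2)·g_2 from 2b - 2 → 0
  normal form = 0.
Since the normal form is 0, p ∈ I.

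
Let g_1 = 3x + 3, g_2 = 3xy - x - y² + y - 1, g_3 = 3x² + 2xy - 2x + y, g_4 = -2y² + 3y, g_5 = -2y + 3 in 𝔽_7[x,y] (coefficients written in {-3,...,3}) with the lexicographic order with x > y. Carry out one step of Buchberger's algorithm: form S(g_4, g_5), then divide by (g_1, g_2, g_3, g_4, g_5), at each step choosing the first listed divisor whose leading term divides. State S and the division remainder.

lcm(LM(g_4), LM(g_5)) = y².
S = (lcm/LT(g_4))·g_4 − (lcm/LT(g_5))·g_5 = 0.
Reduce S modulo (g_1, g_2, g_3, g_4, g_5) in that order:
The remainder is 0, so this S-polynomial contributes no new basis element.

S(g_4, g_5) = 0; remainder on division = 0.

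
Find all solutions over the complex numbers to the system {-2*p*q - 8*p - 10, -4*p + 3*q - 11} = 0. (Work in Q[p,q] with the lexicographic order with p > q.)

{(-5, -3), (-3/4, 8/3)}

Compute a lex Gröbner basis by Buchberger's algorithm.
f_1 = -2*p*q - 8*p - 10, LT = p*q.
f_2 = -4*p + 3*q - 11, LT = p.

S(f_1,f_2): lcm = p*q. S = 4*p + 3/4*q**2 - 11/4*q + 5.
  leading term p: subtract (-1)·f_2 from 4*p + 3/4*q**2 - 11/4*q + 5 → 3/4*q**2 + 1/4*q - 6
  leading term q**2: no divisor's leading term divides it; move 3/4*q**2 to the remainder.
  leading term q: no divisor's leading term divides it; move 1/4*q to the remainder.
  leading term 1: no divisor's leading term divides it; move -6 to the remainder.
  remainder 3/4*q**2 + 1/4*q - 6 ≠ 0; add h_3 = 3/4*q**2 + 1/4*q - 6 to the basis.

The other S-polynomials (S(f_1,h_3), S(f_2,h_3)) all reduce to 0 modulo the current basis, so we have a Gröbner basis.
Inter-reduce: drop elements whose leading term is divisible by another's, tail-reduce, and make monic.
Reduced Gröbner basis: {p - 3/4*q + 11/4, q**2 + 1/3*q - 8}.

A lex Gröbner basis eliminates variables successively. Here q**2 + 1/3*q - 8 depends only on q, with roots {-3, 8/3}; lifting each root through the earlier basis elements recovers the full solutions.
  q = -3: the earlier basis element becomes p + 5 = 0, giving p = -5 — point (-5, -3).
  q = 8/3: the earlier basis element becomes p + 3/4 = 0, giving p = -3/4 — point (-3/4, 8/3).
Check: every point annihilates each of the original generators.
Zero-dimensionality of the ideal guarantees finitely many solutions over ℂ.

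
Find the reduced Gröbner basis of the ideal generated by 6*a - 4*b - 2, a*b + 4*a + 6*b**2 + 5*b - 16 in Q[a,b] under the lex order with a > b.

G = {a - 2/3*b - 1/3, b**2 + 6/5*b - 11/5}

f_1 = 6*a - 4*b - 2, LT = a.
f_2 = a*b + 4*a + 6*b**2 + 5*b - 16, LT = a*b.

S(f_1,f_2): lcm = a*b. S = -4*a - 20/3*b**2 - 16/3*b + 16.
  leading term a: subtract (-2/3)·f_1 from -4*a - 20/3*b**2 - 16/3*b + 16 → -20/3*b**2 - 8*b + 44/3
  leading term b**2: no divisor's leading term divides it; move -20/3*b**2 to the remainder.
  leading term b: no divisor's leading term divides it; move -8*b to the remainder.
  leading term 1: no divisor's leading term divides it; move 44/3 to the remainder.
  remainder -20/3*b**2 - 8*b + 44/3 ≠ 0; add g_3 = -20/3*b**2 - 8*b + 44/3 to the basis.

S(f_1,g_3): leading monomials are coprime, so the S-polynomial reduces to 0 (Buchberger's first criterion).
S(f_2,g_3): lcm = a*b**2. S = 14/5*a*b + 11/5*a + 6*b**3 + 5*b**2 - 16*b.
  leading term a*b: subtract (7/15*b)·f_1 from 14/5*a*b + 11/5*a + 6*b**3 + 5*b**2 - 16*b → 11/5*a + 6*b**3 + 103/15*b**2 - 226/15*b
  leading term a: subtract (11/30)·f_1 from 11/5*a + 6*b**3 + 103/15*b**2 - 226/15*b → 6*b**3 + 103/15*b**2 - 68/5*b + 11/15
  leading term b**3: subtract (-9/10*b)·g_3 from 6*b**3 + 103/15*b**2 - 68/5*b + 11/15 → -1/3*b**2 - 2/5*b + 11/15
  leading term b**2: subtract (1/20)·g_3 from -1/3*b**2 - 2/5*b + 11/15 → 0
  remainder 0.

Every S-polynomial of the final basis reduces to 0, so we have a Gröbner basis.
Inter-reduce: drop elements whose leading term is divisible by another's, tail-reduce, and make monic.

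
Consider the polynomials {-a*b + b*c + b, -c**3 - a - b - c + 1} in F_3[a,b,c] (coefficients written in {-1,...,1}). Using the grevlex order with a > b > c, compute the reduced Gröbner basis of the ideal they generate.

f_1 = -a*b + b*c + b, LT = a*b.
f_2 = -c**3 - a - b - c + 1, LT = c**3.

The S-polynomials (S(f_1,f_2)) all reduce to 0 modulo the current basis, so we have a Gröbner basis.

G = {c**3 + a + b + c - 1, a*b - b*c - b}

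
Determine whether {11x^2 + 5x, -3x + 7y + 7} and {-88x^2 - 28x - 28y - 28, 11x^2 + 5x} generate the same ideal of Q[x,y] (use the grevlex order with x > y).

Yes, the ideals are equal.

Since reduced Gröbner bases are canonical representatives of ideals under a given ordering, it suffices to compute and compare them.
Buchberger on the first generating set:
f_1 = 11x^2 + 5x, LT = x^2.
f_2 = -3x + 7y + 7, LT = x.

S(f_1,f_2): lcm = x^2. S = 7/3xy + 92/33x.
  leading term xy: subtract (-7/9y)·f_2 from 7/3xy + 92/33x → 49/9y^2 + 92/33x + 49/9y
  leading term y^2: no divisor's leading term divides it; move 49/9y^2 to the remainder.
  leading term x: subtract (-92/99)·f_2 from 92/33x + 49/9y → 1183/99y + 644/99
  leading term y: no divisor's leading term divides it; move 1183/99y to the remainder.
  leading term 1: no divisor's leading term divides it; move 644/99 to the remainder.
  remainder 49/9y^2 + 1183/99y + 644/99 ≠ 0; add g_3 = 49/9y^2 + 1183/99y + 644/99 to the basis.

The other S-polynomials (S(f_1,g_3), S(f_2,g_3)) all reduce to 0 modulo the current basis, so we have a Gröbner basis.
Inter-reduce: drop elements whose leading term is divisible by another's, tail-reduce, and make monic.
Reduced Gröbner basis: {y^2 + 169/77y + 92/77, x - 7/3y - 7/3}.

Buchberger on the second generating set:
h_1 = -88x^2 - 28x - 28y - 28, LT = x^2.
h_2 = 11x^2 + 5x, LT = x^2.

S(h_1,h_2): lcm = x^2. S = -3/22x + 7/22y + 7/22.
  leading term x: no divisor's leading term divides it; move -3/22x to the remainder.
  leading term y: no divisor's leading term divides it; move 7/22y to the remainder.
  leading term 1: no divisor's leading term divides it; move 7/22 to the remainder.
  remainder -3/22x + 7/22y + 7/22 ≠ 0; add k_3 = -3/22x + 7/22y + 7/22 to the basis.

S(h_1,k_3): lcm = x^2. S = 7/3xy + 175/66x + 7/22y + 7/22.
  leading term xy: subtract (-154/9y)·k_3 from 7/3xy + 175/66x + 7/22y + 7/22 → 49/9y^2 + 175/66x + 1141/198y + 7/22
  leading term y^2: no divisor's leading term divides it; move 49/9y^2 to the remainder.
  leading term x: subtract (-175/9)·k_3 from 175/66x + 1141/198y + 7/22 → 1183/99y + 644/99
  leading term y: no divisor's leading term divides it; move 1183/99y to the remainder.
  leading term 1: no divisor's leading term divides it; move 644/99 to the remainder.
  remainder 49/9y^2 + 1183/99y + 644/99 ≠ 0; add k_4 = 49/9y^2 + 1183/99y + 644/99 to the basis.

The other S-polynomials (S(h_2,k_3), S(h_1,k_4), S(h_2,k_4), S(k_3,k_4)) all reduce to 0 modulo the current basis, so we have a Gröbner basis.
Inter-reduce: drop elements whose leading term is divisible by another's, tail-reduce, and make monic.
Reduced Gröbner basis: {y^2 + 169/77y + 92/77, x - 7/3y - 7/3}.

These coincide, so the ideals are equal.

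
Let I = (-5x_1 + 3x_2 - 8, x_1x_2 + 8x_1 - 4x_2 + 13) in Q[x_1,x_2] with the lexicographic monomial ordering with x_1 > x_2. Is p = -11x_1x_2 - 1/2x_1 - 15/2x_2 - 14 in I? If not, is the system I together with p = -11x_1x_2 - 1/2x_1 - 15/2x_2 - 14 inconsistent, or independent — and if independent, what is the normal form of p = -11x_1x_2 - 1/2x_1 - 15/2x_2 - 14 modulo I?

Adjoining -11x_1x_2 - 1/2x_1 - 15/2x_2 - 14 makes the ideal the whole ring: the system is inconsistent.

First compute the reduced Gröbner basis of I by Buchberger's algorithm.
f_1 = -5x_1 + 3x_2 - 8, LT = x_1.
f_2 = x_1x_2 + 8x_1 - 4x_2 + 13, LT = x_1x_2.

S(f_1,f_2): lcm = x_1x_2. S = -8x_1 - 3/5x_2^2 + 28/5x_2 - 13.
  leading term x_1: subtract (8/5)·f_1 from -8x_1 - 3/5x_2^2 + 28/5x_2 - 13 → -3/5x_2^2 + 4/5x_2 - 1/5
  leading term x_2^2: no divisor's leading term divides it; move -3/5x_2^2 to the remainder.
  leading term x_2: no divisor's leading term divides it; move 4/5x_2 to the remainder.
  leading term 1: no divisor's leading term divides it; move -1/5 to the remainder.
  remainder -3/5x_2^2 + 4/5x_2 - 1/5 ≠ 0; add h_3 = -3/5x_2^2 + 4/5x_2 - 1/5 to the basis.

The other S-polynomials (S(f_1,h_3), S(f_2,h_3)) all reduce to 0 modulo the current basis, so we have a Gröbner basis.
Inter-reduce: drop elements whose leading term is divisible by another's, tail-reduce, and make monic.
Reduced Gröbner basis: {x_1 - 3/5x_2 + 8/5, x_2^2 - 4/3x_2 + 1/3}.
Label its elements g_1 = x_1 - 3/5x_2 + 8/5, g_2 = x_2^2 - 4/3x_2 + 1/3.

Reduce p = -11x_1x_2 - 1/2x_1 - 15/2x_2 - 14 modulo G:
  leading term x_1x_2: subtract (-11x_2)·g_1 from -11x_1x_2 - 1/2x_1 - 15/2x_2 - 14 → -1/2x_1 - 33/5x_2^2 + 101/10x_2 - 14
  leading term x_1: subtract (-1/2)·g_1 from -1/2x_1 - 33/5x_2^2 + 101/10x_2 - 14 → -33/5x_2^2 + 49/5x_2 - 66/5
  leading term x_2^2: subtract (-33/5)·g_2 from -33/5x_2^2 + 49/5x_2 - 66/5 → x_2 - 11
  leading term x_2: no divisor's leading term divides it; move x_2 to the remainder.
  leading term 1: no divisor's leading term divides it; move -11 to the remainder.
  normal form = x_2 - 11.
The normal form is nonzero, so p ∉ I. Since p minus its normal form lies in I, I + (p) = I + (r) where r = x_2 - 11; decide whether this ideal is the whole ring.
Run Buchberger on G together with r (pairs among the g_i already reduce to 0 since G is a Gröbner basis):
g_1 = x_1 - 3/5x_2 + 8/5, LT = x_1.
g_2 = x_2^2 - 4/3x_2 + 1/3, LT = x_2^2.
r = x_2 - 11, LT = x_2.

S(g_2,r): lcm = x_2^2. S = 29/3x_2 + 1/3.
  leading term x_2: subtract (29/3)·r from 29/3x_2 + 1/3 → 320/3
  leading term 1: no divisor's leading term divides it; move 320/3 to the remainder.
  remainder 320/3 ≠ 0; add m_4 = 320/3 to the basis.

The other S-polynomials (S(g_1,g_2), S(g_1,r), S(g_1,m_4), S(g_2,m_4), S(r,m_4)) all reduce to 0 modulo the current basis, so we have a Gröbner basis.
Inter-reduce: drop elements whose leading term is divisible by another's, tail-reduce, and make monic.
Reduced Gröbner basis: {1}.
The reduced Gröbner basis of I + (p) is {1}: the ideal is the whole ring, so the enlarged system has no common solution — adjoining p is inconsistent.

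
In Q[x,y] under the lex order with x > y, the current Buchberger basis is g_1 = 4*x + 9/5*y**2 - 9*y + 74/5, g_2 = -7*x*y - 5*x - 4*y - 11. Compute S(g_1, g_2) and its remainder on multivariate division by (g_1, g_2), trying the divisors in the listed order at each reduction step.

lcm(LM(g_1), LM(g_2)) = x*y.
S = (lcm/LT(g_1))·g_1 − (lcm/LT(g_2))·g_2 = -5/7*x + 9/20*y**3 - 9/4*y**2 + 219/70*y - 11/7.
Reduce S modulo (g_1, g_2) in that order:
  leading term x: subtract (-5/28)·g_1 from -5/7*x + 9/20*y**3 - 9/4*y**2 + 219/70*y - 11/7 → 9/20*y**3 - 27/14*y**2 + 213/140*y + 15/14
  leading term y**3: no divisor's leading term divides it; move 9/20*y**3 to the remainder.
  leading term y**2: no divisor's leading term divides it; move -27/14*y**2 to the remainder.
  leading term y: no divisor's leading term divides it; move 213/140*y to the remainder.
  leading term 1: no divisor's leading term divides it; move 15/14 to the remainder.
The remainder 9/20*y**3 - 27/14*y**2 + 213/140*y + 15/14 is nonzero, so it would be added as the next basis element.

S(g_1, g_2) = -5/7*x + 9/20*y**3 - 9/4*y**2 + 219/70*y - 11/7; remainder on division = 9/20*y**3 - 27/14*y**2 + 213/140*y + 15/14.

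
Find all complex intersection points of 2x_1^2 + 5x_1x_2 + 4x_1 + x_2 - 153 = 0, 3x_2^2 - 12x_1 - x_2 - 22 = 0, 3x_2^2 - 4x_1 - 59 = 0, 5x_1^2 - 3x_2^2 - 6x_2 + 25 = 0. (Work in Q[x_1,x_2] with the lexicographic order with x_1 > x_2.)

Compute a lex Gröbner basis by Buchberger's algorithm.
f_1 = 2x_1^2 + 5x_1x_2 + 4x_1 + x_2 - 153, LT = x_1^2.
f_2 = -12x_1 + 3x_2^2 - x_2 - 22, LT = x_1.
f_3 = -4x_1 + 3x_2^2 - 59, LT = x_1.
f_4 = 5x_1^2 - 3x_2^2 - 6x_2 + 25, LT = x_1^2.

S(f_1,f_2): lcm = x_1^2. S = 1/4x_1x_2^2 + 29/12x_1x_2 + 1/6x_1 + 1/2x_2 - 153/2.
  reduce S modulo (f_1, f_2, f_3, f_4):
  remainder 1/16x_2^4 + 7/12x_2^3 - 89/144x_2^2 - 71/18x_2 - 2765/36 ≠ 0; add h_5 = 1/16x_2^4 + 7/12x_2^3 - 89/144x_2^2 - 71/18x_2 - 2765/36 to the basis.

S(f_1,f_3): lcm = x_1^2. S = 3/4x_1x_2^2 + 5/2x_1x_2 - 51/4x_1 + 1/2x_2 - 153/2.
  reduce S modulo (f_1, f_2, f_3, f_4, h_5):
  remainder -19/16x_2^3 - 35/12x_2^2 + 141/16x_2 + 4255/24 ≠ 0; add h_6 = -19/16x_2^3 - 35/12x_2^2 + 141/16x_2 + 4255/24 to the basis.

S(f_1,f_4): lcm = x_1^2. S = 5/2x_1x_2 + 2x_1 + 3/5x_2^2 + 17/10x_2 - 163/2.
  reduce S modulo (f_1, f_2, f_3, f_4, h_5, h_6):
  remainder -489/760x_2^2 + 1207/760x_2 + 619/76 ≠ 0; add h_7 = -489/760x_2^2 + 1207/760x_2 + 619/76 to the basis.

S(f_2,f_3): lcm = x_1. S = 1/2x_2^2 + 1/12x_2 - 155/12.
  reduce S modulo (f_1, f_2, f_3, f_4, h_5, h_6, h_7):
  remainder 859/652x_2 - 4295/652 ≠ 0; add h_8 = 859/652x_2 - 4295/652 to the basis.

The other S-polynomials (S(f_2,f_4), S(f_3,f_4), S(f_1,h_5), S(f_2,h_5), S(f_3,h_5), S(f_4,h_5), S(f_1,h_6), S(f_2,h_6), S(f_3,h_6), S(f_4,h_6), S(h_5,h_6), S(f_1,h_7), S(f_2,h_7), S(f_3,h_7), S(f_4,h_7), S(h_5,h_7), S(h_6,h_7), S(f_1,h_8), S(f_2,h_8), S(f_3,h_8), S(f_4,h_8), S(h_5,h_8), S(h_6,h_8), S(h_7,h_8)) all reduce to 0 modulo the current basis, so we have a Gröbner basis.
Inter-reduce: drop elements whose leading term is divisible by another's, tail-reduce, and make monic.
Reduced Gröbner basis: {x_1 - 4, x_2 - 5}.

A lex Gröbner basis eliminates variables successively. Here x_2 - 5 depends only on x_2, with roots {5}; lifting each root through the earlier basis elements recovers the full solutions.
  x_2 = 5: the earlier basis element becomes x_1 - 4 = 0, giving x_1 = 4 — point (4, 5).

{(4, 5)}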